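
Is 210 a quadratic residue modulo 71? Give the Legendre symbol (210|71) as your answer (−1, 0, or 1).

Euler's criterion: (210/71) ≡ 68^35 (mod 71).
68^2 ≡ 9 (mod 71)
68^4 ≡ 10 (mod 71)
68^8 ≡ 29 (mod 71)
68^16 ≡ 60 (mod 71)
68^32 ≡ 50 (mod 71)
68^35 = 68^(32+2+1) ≡ 70 (mod 71).
Result is 70 ≡ −1, so (210/71) = −1.

-1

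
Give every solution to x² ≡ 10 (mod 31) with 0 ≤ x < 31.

Since 31 ≡ 3 (mod 4), a square root of 10 is 10^((31+1)/4) = 10^8 mod 31.
Repeated squaring: 10^2≡7, 10^4≡18, 10^8≡14 (mod 31).
10^8 = 10^(8) ≡ 14 (mod 31).
Check: 14² = 196 ≡ 10 (mod 31). The two roots are 14 and 17.

14, 17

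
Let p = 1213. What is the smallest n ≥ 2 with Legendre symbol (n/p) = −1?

2

(2/1213) = −1, so 2 is the smallest positive non-residue mod 1213.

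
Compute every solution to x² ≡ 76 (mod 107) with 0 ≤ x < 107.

Since 107 ≡ 3 (mod 4), a square root of 76 is 76^((107+1)/4) = 76^27 mod 107.
Repeated squaring: 76^2≡105, 76^4≡4, 76^8≡16, 76^16≡42 (mod 107).
76^27 = 76^(16+8+2+1) ≡ 41 (mod 107).
Check: 41² = 1681 ≡ 76 (mod 107). The two roots are 41 and 66.

41, 66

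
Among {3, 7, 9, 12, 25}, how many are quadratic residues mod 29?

3

(3/29) = -1 → non-residue.
(7/29) = +1 → QR.
(9/29) = +1 → QR.
(12/29) = -1 → non-residue.
(25/29) = +1 → QR.
Total quadratic residues among the 5: 3.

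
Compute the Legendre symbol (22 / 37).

-1

Pull out 2: since 37 ≡ 5 (mod 8), (2/37) = -1.
Reciprocity: 11 ≡ 3 and 37 ≡ 1 (mod 4), so (11/37) = +(37/11).
Reduce top mod 11: now compute (4/11).
Pull out 2^2: since 11 ≡ 3 (mod 8), (2/11) = -1, so (2/11)^2 = +1.
Reached (1/11) = 1. Collecting the sign flips along the way, the symbol is -1.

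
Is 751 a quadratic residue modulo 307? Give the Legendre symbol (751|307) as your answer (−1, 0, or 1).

First reduce: 751 ≡ 137 (mod 307).
Reciprocity: 137 ≡ 1 and 307 ≡ 3 (mod 4), so (137/307) = +(307/137).
Reduce top mod 137: now compute (33/137).
Reciprocity: 33 ≡ 1 and 137 ≡ 1 (mod 4), so (33/137) = +(137/33).
Reduce top mod 33: now compute (5/33).
Reciprocity: 5 ≡ 1 and 33 ≡ 1 (mod 4), so (5/33) = +(33/5).
Reduce top mod 5: now compute (3/5).
Reciprocity: 3 ≡ 3 and 5 ≡ 1 (mod 4), so (3/5) = +(5/3).
Reduce top mod 3: now compute (2/3).
Pull out 2: since 3 ≡ 3 (mod 8), (2/3) = -1.
Reached (1/3) = 1. Collecting the sign flips along the way, the symbol is -1.

-1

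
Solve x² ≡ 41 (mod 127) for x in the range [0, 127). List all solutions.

Since 127 ≡ 3 (mod 4), a square root of 41 is 41^((127+1)/4) = 41^32 mod 127.
Repeated squaring: 41^2≡30, 41^4≡11, 41^8≡121, 41^16≡36, 41^32≡26 (mod 127).
41^32 = 41^(32) ≡ 26 (mod 127).
Check: 26² = 676 ≡ 41 (mod 127). The two roots are 26 and 101.

26, 101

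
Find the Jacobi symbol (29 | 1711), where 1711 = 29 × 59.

0

Reciprocity: 29 ≡ 1 and 1711 ≡ 3 (mod 4), so (29/1711) = +(1711/29).
Reduce top mod 29: now compute (0/29).
Top reduces to 0: gcd > 1, so the symbol is 0.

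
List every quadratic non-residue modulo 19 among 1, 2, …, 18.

2,3,8,10,12,13,14,15,18

Square k = 1,…,9 (k and 19−k give the same square):
1²=1, 2²=4, 3²=9, 4²=16, 5²≡6, 6²≡17, 7²≡11, 8²≡7, 9²≡5 (mod 19).
The residues are {1, 4, 5, 6, 7, 9, 11, 16, 17}; the non-residues are the remaining 9 nonzero classes.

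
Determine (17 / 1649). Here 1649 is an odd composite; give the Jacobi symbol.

0

Reciprocity: 17 ≡ 1 and 1649 ≡ 1 (mod 4), so (17/1649) = +(1649/17).
Reduce top mod 17: now compute (0/17).
Top reduces to 0: gcd > 1, so the symbol is 0.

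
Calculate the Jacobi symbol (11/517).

Reciprocity: 11 ≡ 3 and 517 ≡ 1 (mod 4), so (11/517) = +(517/11).
Reduce top mod 11: now compute (0/11).
Top reduces to 0: gcd > 1, so the symbol is 0.

0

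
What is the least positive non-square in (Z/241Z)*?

(2/241) = +1, so 2 is a residue.
(3/241) = +1, so 3 is a residue.
(4/241) = +1, so 4 is a residue.
(5/241) = +1, so 5 is a residue.
(6/241) = +1, so 6 is a residue.
(7/241) = −1, so 7 is the smallest positive non-residue mod 241.

7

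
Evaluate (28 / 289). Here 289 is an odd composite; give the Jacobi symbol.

1

Pull out 2^2: since 289 ≡ 1 (mod 8), (2/289) = +1, so (2/289)^2 = +1.
Reciprocity: 7 ≡ 3 and 289 ≡ 1 (mod 4), so (7/289) = +(289/7).
Reduce top mod 7: now compute (2/7).
Pull out 2: since 7 ≡ 7 (mod 8), (2/7) = +1.
Reached (1/7) = 1. Collecting the sign flips along the way, the symbol is +1.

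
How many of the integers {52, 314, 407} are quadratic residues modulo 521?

2

(52/521) = +1 → QR.
(314/521) = -1 → non-residue.
(407/521) = +1 → QR.
Total quadratic residues among the 3: 2.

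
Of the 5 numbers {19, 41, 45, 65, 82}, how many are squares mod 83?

(19/83) = -1 → non-residue.
(41/83) = +1 → QR.
(45/83) = -1 → non-residue.
(65/83) = +1 → QR.
(82/83) = -1 → non-residue.
Total quadratic residues among the 5: 2.

2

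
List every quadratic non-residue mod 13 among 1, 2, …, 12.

2, 5, 6, 7, 8, 11

Square k = 1,…,6 (k and 13−k give the same square):
1²=1, 2²=4, 3²=9, 4²≡3, 5²≡12, 6²≡10 (mod 13).
The residues are {1, 3, 4, 9, 10, 12}; the non-residues are the remaining 6 nonzero classes.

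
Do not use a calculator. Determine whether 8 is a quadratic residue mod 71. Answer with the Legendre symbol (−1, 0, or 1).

1

Euler's criterion: (8/71) ≡ 8^35 (mod 71).
8^2 ≡ 64 (mod 71)
8^4 ≡ 49 (mod 71)
8^8 ≡ 58 (mod 71)
8^16 ≡ 27 (mod 71)
8^32 ≡ 19 (mod 71)
8^35 = 8^(32+2+1) ≡ 1 (mod 71).
Result is 1, so (8/71) = 1.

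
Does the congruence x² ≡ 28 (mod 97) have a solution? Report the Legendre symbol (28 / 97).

-1

Euler's criterion: (28/97) ≡ 28^48 (mod 97).
28^2 ≡ 8 (mod 97)
28^4 ≡ 64 (mod 97)
28^8 ≡ 22 (mod 97)
28^16 ≡ 96 (mod 97)
28^32 ≡ 1 (mod 97)
28^48 = 28^(32+16) ≡ 96 (mod 97).
Result is 96 ≡ −1, so (28/97) = −1.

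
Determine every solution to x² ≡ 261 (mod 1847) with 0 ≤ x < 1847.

232, 1615

Since 1847 ≡ 3 (mod 4), a square root of 261 is 261^((1847+1)/4) = 261^462 mod 1847.
Repeated squaring: 261^2≡1629, 261^4≡1349, 261^8≡506, 261^16≡1150, 261^32≡48, 261^64≡457, 261^128≡138, 261^256≡574 (mod 1847).
261^462 = 261^(256+128+64+8+4+2) ≡ 232 (mod 1847).
Check: 232² = 53824 ≡ 261 (mod 1847). The two roots are 232 and 1615.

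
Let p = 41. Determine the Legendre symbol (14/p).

Pull out 2: since 41 ≡ 1 (mod 8), (2/41) = +1.
Reciprocity: 7 ≡ 3 and 41 ≡ 1 (mod 4), so (7/41) = +(41/7).
Reduce top mod 7: now compute (6/7).
Pull out 2: since 7 ≡ 7 (mod 8), (2/7) = +1.
Reciprocity: 3 ≡ 3 and 7 ≡ 3 (mod 4), so (3/7) = −(7/3).
Reduce top mod 3: now compute (1/3).
Reached (1/3) = 1. Collecting the sign flips along the way, the symbol is -1.

-1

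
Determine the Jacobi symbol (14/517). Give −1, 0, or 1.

1

Pull out 2: since 517 ≡ 5 (mod 8), (2/517) = -1.
Reciprocity: 7 ≡ 3 and 517 ≡ 1 (mod 4), so (7/517) = +(517/7).
Reduce top mod 7: now compute (6/7).
Pull out 2: since 7 ≡ 7 (mod 8), (2/7) = +1.
Reciprocity: 3 ≡ 3 and 7 ≡ 3 (mod 4), so (3/7) = −(7/3).
Reduce top mod 3: now compute (1/3).
Reached (1/3) = 1. Collecting the sign flips along the way, the symbol is +1.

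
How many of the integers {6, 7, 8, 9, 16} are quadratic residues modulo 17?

(6/17) = -1 → non-residue.
(7/17) = -1 → non-residue.
(8/17) = +1 → QR.
(9/17) = +1 → QR.
(16/17) = +1 → QR.
Total quadratic residues among the 5: 3.

3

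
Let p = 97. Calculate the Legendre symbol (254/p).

First reduce: 254 ≡ 60 (mod 97).
Pull out 2^2: since 97 ≡ 1 (mod 8), (2/97) = +1, so (2/97)^2 = +1.
Reciprocity: 15 ≡ 3 and 97 ≡ 1 (mod 4), so (15/97) = +(97/15).
Reduce top mod 15: now compute (7/15).
Reciprocity: 7 ≡ 3 and 15 ≡ 3 (mod 4), so (7/15) = −(15/7).
Reduce top mod 7: now compute (1/7).
Reached (1/7) = 1. Collecting the sign flips along the way, the symbol is -1.

-1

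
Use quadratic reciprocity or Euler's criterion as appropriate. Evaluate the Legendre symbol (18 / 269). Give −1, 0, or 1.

Pull out 2: since 269 ≡ 5 (mod 8), (2/269) = -1.
Reciprocity: 9 ≡ 1 and 269 ≡ 1 (mod 4), so (9/269) = +(269/9).
Reduce top mod 9: now compute (8/9).
Pull out 2^3: since 9 ≡ 1 (mod 8), (2/9) = +1, so (2/9)^3 = +1.
Reached (1/9) = 1. Collecting the sign flips along the way, the symbol is -1.

-1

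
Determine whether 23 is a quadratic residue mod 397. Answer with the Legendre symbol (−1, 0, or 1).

1

Euler's criterion: (23/397) ≡ 23^198 (mod 397).
23^2 ≡ 132 (mod 397)
23^4 ≡ 353 (mod 397)
23^8 ≡ 348 (mod 397)
23^16 ≡ 19 (mod 397)
23^32 ≡ 361 (mod 397)
23^64 ≡ 105 (mod 397)
23^128 ≡ 306 (mod 397)
23^198 = 23^(128+64+4+2) ≡ 1 (mod 397).
Result is 1, so (23/397) = 1.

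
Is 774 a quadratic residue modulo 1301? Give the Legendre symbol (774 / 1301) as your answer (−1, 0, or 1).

-1

Pull out 2: since 1301 ≡ 5 (mod 8), (2/1301) = -1.
Reciprocity: 387 ≡ 3 and 1301 ≡ 1 (mod 4), so (387/1301) = +(1301/387).
Reduce top mod 387: now compute (140/387).
Pull out 2^2: since 387 ≡ 3 (mod 8), (2/387) = -1, so (2/387)^2 = +1.
Reciprocity: 35 ≡ 3 and 387 ≡ 3 (mod 4), so (35/387) = −(387/35).
Reduce top mod 35: now compute (2/35).
Pull out 2: since 35 ≡ 3 (mod 8), (2/35) = -1.
Reached (1/35) = 1. Collecting the sign flips along the way, the symbol is -1.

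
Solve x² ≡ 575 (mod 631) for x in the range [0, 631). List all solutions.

Since 631 ≡ 3 (mod 4), a square root of 575 is 575^((631+1)/4) = 575^158 mod 631.
Repeated squaring: 575^2≡612, 575^4≡361, 575^8≡335, 575^16≡538, 575^32≡446, 575^64≡151, 575^128≡85 (mod 631).
575^158 = 575^(128+16+8+4+2) ≡ 97 (mod 631).
Check: 97² = 9409 ≡ 575 (mod 631). The two roots are 97 and 534.

97, 534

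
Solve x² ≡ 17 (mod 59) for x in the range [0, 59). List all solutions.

Since 59 ≡ 3 (mod 4), a square root of 17 is 17^((59+1)/4) = 17^15 mod 59.
Repeated squaring: 17^2≡53, 17^4≡36, 17^8≡57 (mod 59).
17^15 = 17^(8+4+2+1) ≡ 28 (mod 59).
Check: 28² = 784 ≡ 17 (mod 59). The two roots are 28 and 31.

28, 31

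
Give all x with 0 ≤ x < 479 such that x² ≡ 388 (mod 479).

Since 479 ≡ 3 (mod 4), a square root of 388 is 388^((479+1)/4) = 388^120 mod 479.
Repeated squaring: 388^2≡138, 388^4≡363, 388^8≡44, 388^16≡20, 388^32≡400, 388^64≡14 (mod 479).
388^120 = 388^(64+32+16+8) ≡ 48 (mod 479).
Check: 48² = 2304 ≡ 388 (mod 479). The two roots are 48 and 431.

48, 431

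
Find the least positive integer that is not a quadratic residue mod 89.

3

(2/89) = +1, so 2 is a residue.
(3/89) = −1, so 3 is the smallest positive non-residue mod 89.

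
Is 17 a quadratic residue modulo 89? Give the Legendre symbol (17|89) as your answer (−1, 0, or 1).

Reciprocity: 17 ≡ 1 and 89 ≡ 1 (mod 4), so (17/89) = +(89/17).
Reduce top mod 17: now compute (4/17).
Pull out 2^2: since 17 ≡ 1 (mod 8), (2/17) = +1, so (2/17)^2 = +1.
Reached (1/17) = 1. Collecting the sign flips along the way, the symbol is +1.

1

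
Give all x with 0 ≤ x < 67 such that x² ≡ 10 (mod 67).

Since 67 ≡ 3 (mod 4), a square root of 10 is 10^((67+1)/4) = 10^17 mod 67.
Repeated squaring: 10^2≡33, 10^4≡17, 10^8≡21, 10^16≡39 (mod 67).
10^17 = 10^(16+1) ≡ 55 (mod 67).
Check: 55² = 3025 ≡ 10 (mod 67). The two roots are 12 and 55.

12, 55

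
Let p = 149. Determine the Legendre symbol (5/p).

1

Reciprocity: 5 ≡ 1 and 149 ≡ 1 (mod 4), so (5/149) = +(149/5).
Reduce top mod 5: now compute (4/5).
Pull out 2^2: since 5 ≡ 5 (mod 8), (2/5) = -1, so (2/5)^2 = +1.
Reached (1/5) = 1. Collecting the sign flips along the way, the symbol is +1.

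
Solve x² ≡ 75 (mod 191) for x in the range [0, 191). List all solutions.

71, 120

Since 191 ≡ 3 (mod 4), a square root of 75 is 75^((191+1)/4) = 75^48 mod 191.
Repeated squaring: 75^2≡86, 75^4≡138, 75^8≡135, 75^16≡80, 75^32≡97 (mod 191).
75^48 = 75^(32+16) ≡ 120 (mod 191).
Check: 120² = 14400 ≡ 75 (mod 191). The two roots are 71 and 120.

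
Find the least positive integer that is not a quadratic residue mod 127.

(2/127) = +1, so 2 is a residue.
(3/127) = −1, so 3 is the smallest positive non-residue mod 127.

3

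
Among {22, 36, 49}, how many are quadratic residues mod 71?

(22/71) = -1 → non-residue.
(36/71) = +1 → QR.
(49/71) = +1 → QR.
Total quadratic residues among the 3: 2.

2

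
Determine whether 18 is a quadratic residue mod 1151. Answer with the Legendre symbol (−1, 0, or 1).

1

Pull out 2: since 1151 ≡ 7 (mod 8), (2/1151) = +1.
Reciprocity: 9 ≡ 1 and 1151 ≡ 3 (mod 4), so (9/1151) = +(1151/9).
Reduce top mod 9: now compute (8/9).
Pull out 2^3: since 9 ≡ 1 (mod 8), (2/9) = +1, so (2/9)^3 = +1.
Reached (1/9) = 1. Collecting the sign flips along the way, the symbol is +1.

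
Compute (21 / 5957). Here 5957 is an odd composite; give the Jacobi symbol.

0

Reciprocity: 21 ≡ 1 and 5957 ≡ 1 (mod 4), so (21/5957) = +(5957/21).
Reduce top mod 21: now compute (14/21).
Pull out 2: since 21 ≡ 5 (mod 8), (2/21) = -1.
Reciprocity: 7 ≡ 3 and 21 ≡ 1 (mod 4), so (7/21) = +(21/7).
Reduce top mod 7: now compute (0/7).
Top reduces to 0: gcd > 1, so the symbol is 0.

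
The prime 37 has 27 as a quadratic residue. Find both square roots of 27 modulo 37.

37 ≡ 1 (mod 4), so we find a root by search.
Trying successive values, 8² = 64 ≡ 27 (mod 37). The other root is 37 − 8 = 29.

8, 29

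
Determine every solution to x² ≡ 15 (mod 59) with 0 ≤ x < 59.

Since 59 ≡ 3 (mod 4), a square root of 15 is 15^((59+1)/4) = 15^15 mod 59.
Repeated squaring: 15^2≡48, 15^4≡3, 15^8≡9 (mod 59).
15^15 = 15^(8+4+2+1) ≡ 29 (mod 59).
Check: 29² = 841 ≡ 15 (mod 59). The two roots are 29 and 30.

29, 30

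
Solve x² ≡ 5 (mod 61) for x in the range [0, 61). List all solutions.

61 ≡ 1 (mod 4), so we find a root by search.
Trying successive values, 26² = 676 ≡ 5 (mod 61). The other root is 61 − 26 = 35.

26, 35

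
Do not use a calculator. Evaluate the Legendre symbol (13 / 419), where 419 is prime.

1

Euler's criterion: (13/419) ≡ 13^209 (mod 419).
13^2 ≡ 169 (mod 419)
13^4 ≡ 69 (mod 419)
13^8 ≡ 152 (mod 419)
13^16 ≡ 59 (mod 419)
13^32 ≡ 129 (mod 419)
13^64 ≡ 300 (mod 419)
13^128 ≡ 334 (mod 419)
13^209 = 13^(128+64+16+1) ≡ 1 (mod 419).
Result is 1, so (13/419) = 1.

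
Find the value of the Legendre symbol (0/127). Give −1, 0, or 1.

Top reduces to 0: gcd > 1, so the symbol is 0.

0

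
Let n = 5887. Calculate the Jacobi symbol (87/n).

0

Reciprocity: 87 ≡ 3 and 5887 ≡ 3 (mod 4), so (87/5887) = −(5887/87).
Reduce top mod 87: now compute (58/87).
Pull out 2: since 87 ≡ 7 (mod 8), (2/87) = +1.
Reciprocity: 29 ≡ 1 and 87 ≡ 3 (mod 4), so (29/87) = +(87/29).
Reduce top mod 29: now compute (0/29).
Top reduces to 0: gcd > 1, so the symbol is 0.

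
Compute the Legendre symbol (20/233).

-1

Euler's criterion: (20/233) ≡ 20^116 (mod 233).
20^2 ≡ 167 (mod 233)
20^4 ≡ 162 (mod 233)
20^8 ≡ 148 (mod 233)
20^16 ≡ 2 (mod 233)
20^32 ≡ 4 (mod 233)
20^64 ≡ 16 (mod 233)
20^116 = 20^(64+32+16+4) ≡ 232 (mod 233).
Result is 232 ≡ −1, so (20/233) = −1.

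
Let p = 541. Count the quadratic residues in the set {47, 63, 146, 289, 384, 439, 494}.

6

(47/541) = +1 → QR.
(63/541) = +1 → QR.
(146/541) = +1 → QR.
(289/541) = +1 → QR.
(384/541) = -1 → non-residue.
(439/541) = +1 → QR.
(494/541) = +1 → QR.
Total quadratic residues among the 7: 6.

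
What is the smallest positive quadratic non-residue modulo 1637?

2

(2/1637) = −1, so 2 is the smallest positive non-residue mod 1637.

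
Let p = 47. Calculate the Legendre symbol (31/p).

Euler's criterion: (31/47) ≡ 31^23 (mod 47).
31^2 ≡ 21 (mod 47)
31^4 ≡ 18 (mod 47)
31^8 ≡ 42 (mod 47)
31^16 ≡ 25 (mod 47)
31^23 = 31^(16+4+2+1) ≡ 46 (mod 47).
Result is 46 ≡ −1, so (31/47) = −1.

-1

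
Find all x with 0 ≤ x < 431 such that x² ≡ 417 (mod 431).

88, 343

Since 431 ≡ 3 (mod 4), a square root of 417 is 417^((431+1)/4) = 417^108 mod 431.
Repeated squaring: 417^2≡196, 417^4≡57, 417^8≡232, 417^16≡380, 417^32≡15, 417^64≡225 (mod 431).
417^108 = 417^(64+32+8+4) ≡ 88 (mod 431).
Check: 88² = 7744 ≡ 417 (mod 431). The two roots are 88 and 343.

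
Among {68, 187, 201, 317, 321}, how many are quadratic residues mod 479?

(68/479) = -1 → non-residue.
(187/479) = -1 → non-residue.
(201/479) = -1 → non-residue.
(317/479) = -1 → non-residue.
(321/479) = +1 → QR.
Total quadratic residues among the 5: 1.

1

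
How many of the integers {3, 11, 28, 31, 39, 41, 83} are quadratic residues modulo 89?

2

(3/89) = -1 → non-residue.
(11/89) = +1 → QR.
(28/89) = -1 → non-residue.
(31/89) = -1 → non-residue.
(39/89) = +1 → QR.
(41/89) = -1 → non-residue.
(83/89) = -1 → non-residue.
Total quadratic residues among the 7: 2.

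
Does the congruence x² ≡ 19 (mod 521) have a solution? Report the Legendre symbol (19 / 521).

Reciprocity: 19 ≡ 3 and 521 ≡ 1 (mod 4), so (19/521) = +(521/19).
Reduce top mod 19: now compute (8/19).
Pull out 2^3: since 19 ≡ 3 (mod 8), (2/19) = -1, so (2/19)^3 = -1.
Reached (1/19) = 1. Collecting the sign flips along the way, the symbol is -1.

-1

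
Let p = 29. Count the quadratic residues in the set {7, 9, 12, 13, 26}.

3

(7/29) = +1 → QR.
(9/29) = +1 → QR.
(12/29) = -1 → non-residue.
(13/29) = +1 → QR.
(26/29) = -1 → non-residue.
Total quadratic residues among the 5: 3.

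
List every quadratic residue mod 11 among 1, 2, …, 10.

1,3,4,5,9

Square k = 1,…,5 (k and 11−k give the same square):
1²=1, 2²=4, 3²=9, 4²≡5, 5²≡3 (mod 11).
So the quadratic residues mod 11 are {1, 3, 4, 5, 9}.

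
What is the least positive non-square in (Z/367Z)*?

(2/367) = +1, so 2 is a residue.
(3/367) = −1, so 3 is the smallest positive non-residue mod 367.

3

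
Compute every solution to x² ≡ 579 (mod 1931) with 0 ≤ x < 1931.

750, 1181

Since 1931 ≡ 3 (mod 4), a square root of 579 is 579^((1931+1)/4) = 579^483 mod 1931.
Repeated squaring: 579^2≡1178, 579^4≡1226, 579^8≡758, 579^16≡1057, 579^32≡1131, 579^64≡839, 579^128≡1037, 579^256≡1733 (mod 1931).
579^483 = 579^(256+128+64+32+2+1) ≡ 1181 (mod 1931).
Check: 1181² = 1394761 ≡ 579 (mod 1931). The two roots are 750 and 1181.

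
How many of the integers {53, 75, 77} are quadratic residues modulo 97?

2

(53/97) = +1 → QR.
(75/97) = +1 → QR.
(77/97) = -1 → non-residue.
Total quadratic residues among the 3: 2.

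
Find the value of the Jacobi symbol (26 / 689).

Pull out 2: since 689 ≡ 1 (mod 8), (2/689) = +1.
Reciprocity: 13 ≡ 1 and 689 ≡ 1 (mod 4), so (13/689) = +(689/13).
Reduce top mod 13: now compute (0/13).
Top reduces to 0: gcd > 1, so the symbol is 0.

0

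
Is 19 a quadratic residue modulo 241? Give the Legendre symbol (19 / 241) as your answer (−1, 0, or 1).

-1

Euler's criterion: (19/241) ≡ 19^120 (mod 241).
19^2 ≡ 120 (mod 241)
19^4 ≡ 181 (mod 241)
19^8 ≡ 226 (mod 241)
19^16 ≡ 225 (mod 241)
19^32 ≡ 15 (mod 241)
19^64 ≡ 225 (mod 241)
19^120 = 19^(64+32+16+8) ≡ 240 (mod 241).
Result is 240 ≡ −1, so (19/241) = −1.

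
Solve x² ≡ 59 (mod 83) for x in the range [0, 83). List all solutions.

Since 83 ≡ 3 (mod 4), a square root of 59 is 59^((83+1)/4) = 59^21 mod 83.
Repeated squaring: 59^2≡78, 59^4≡25, 59^8≡44, 59^16≡27 (mod 83).
59^21 = 59^(16+4+1) ≡ 68 (mod 83).
Check: 68² = 4624 ≡ 59 (mod 83). The two roots are 15 and 68.

15, 68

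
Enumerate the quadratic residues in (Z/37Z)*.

Square k = 1,…,18 (k and 37−k give the same square):
1²=1, 2²=4, 3²=9, 4²=16, 5²=25, 6²=36, 7²≡12, 8²≡27, 9²≡7, 10²≡26, 11²≡10, 12²≡33, 13²≡21, 14²≡11, 15²≡3, 16²≡34, 17²≡30, 18²≡28 (mod 37).
So the quadratic residues mod 37 are {1, 3, 4, 7, 9, 10, 11, 12, 16, 21, 25, 26, 27, 28, 30, 33, 34, 36}.

1, 3, 4, 7, 9, 10, 11, 12, 16, 21, 25, 26, 27, 28, 30, 33, 34, 36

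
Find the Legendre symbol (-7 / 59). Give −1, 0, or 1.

Euler's criterion: (-7/59) ≡ 52^29 (mod 59).
52^2 ≡ 49 (mod 59)
52^4 ≡ 41 (mod 59)
52^8 ≡ 29 (mod 59)
52^16 ≡ 15 (mod 59)
52^29 = 52^(16+8+4+1) ≡ 58 (mod 59).
Result is 58 ≡ −1, so (-7/59) = −1.

-1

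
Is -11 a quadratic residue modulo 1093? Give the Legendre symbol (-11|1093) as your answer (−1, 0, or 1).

First reduce: -11 ≡ 1082 (mod 1093).
Pull out 2: since 1093 ≡ 5 (mod 8), (2/1093) = -1.
Reciprocity: 541 ≡ 1 and 1093 ≡ 1 (mod 4), so (541/1093) = +(1093/541).
Reduce top mod 541: now compute (11/541).
Reciprocity: 11 ≡ 3 and 541 ≡ 1 (mod 4), so (11/541) = +(541/11).
Reduce top mod 11: now compute (2/11).
Pull out 2: since 11 ≡ 3 (mod 8), (2/11) = -1.
Reached (1/11) = 1. Collecting the sign flips along the way, the symbol is +1.

1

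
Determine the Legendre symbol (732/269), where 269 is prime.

-1

Euler's criterion: (732/269) ≡ 194^134 (mod 269).
194^2 ≡ 245 (mod 269)
194^4 ≡ 38 (mod 269)
194^8 ≡ 99 (mod 269)
194^16 ≡ 117 (mod 269)
194^32 ≡ 239 (mod 269)
194^64 ≡ 93 (mod 269)
194^128 ≡ 41 (mod 269)
194^134 = 194^(128+4+2) ≡ 268 (mod 269).
Result is 268 ≡ −1, so (732/269) = −1.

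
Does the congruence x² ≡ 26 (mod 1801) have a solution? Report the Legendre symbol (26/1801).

Pull out 2: since 1801 ≡ 1 (mod 8), (2/1801) = +1.
Reciprocity: 13 ≡ 1 and 1801 ≡ 1 (mod 4), so (13/1801) = +(1801/13).
Reduce top mod 13: now compute (7/13).
Reciprocity: 7 ≡ 3 and 13 ≡ 1 (mod 4), so (7/13) = +(13/7).
Reduce top mod 7: now compute (6/7).
Pull out 2: since 7 ≡ 7 (mod 8), (2/7) = +1.
Reciprocity: 3 ≡ 3 and 7 ≡ 3 (mod 4), so (3/7) = −(7/3).
Reduce top mod 3: now compute (1/3).
Reached (1/3) = 1. Collecting the sign flips along the way, the symbol is -1.

-1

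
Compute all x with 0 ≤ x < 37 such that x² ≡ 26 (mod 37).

37 ≡ 1 (mod 4), so we find a root by search.
Trying successive values, 10² = 100 ≡ 26 (mod 37). The other root is 37 − 10 = 27.

10, 27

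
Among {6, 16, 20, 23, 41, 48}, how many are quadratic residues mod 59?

4

(6/59) = -1 → non-residue.
(16/59) = +1 → QR.
(20/59) = +1 → QR.
(23/59) = -1 → non-residue.
(41/59) = +1 → QR.
(48/59) = +1 → QR.
Total quadratic residues among the 6: 4.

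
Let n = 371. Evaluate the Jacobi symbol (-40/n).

1

First reduce: -40 ≡ 331 (mod 371).
Reciprocity: 331 ≡ 3 and 371 ≡ 3 (mod 4), so (331/371) = −(371/331).
Reduce top mod 331: now compute (40/331).
Pull out 2^3: since 331 ≡ 3 (mod 8), (2/331) = -1, so (2/331)^3 = -1.
Reciprocity: 5 ≡ 1 and 331 ≡ 3 (mod 4), so (5/331) = +(331/5).
Reduce top mod 5: now compute (1/5).
Reached (1/5) = 1. Collecting the sign flips along the way, the symbol is +1.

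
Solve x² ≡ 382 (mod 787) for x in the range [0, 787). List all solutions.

284, 503

Since 787 ≡ 3 (mod 4), a square root of 382 is 382^((787+1)/4) = 382^197 mod 787.
Repeated squaring: 382^2≡329, 382^4≡422, 382^8≡222, 382^16≡490, 382^32≡65, 382^64≡290, 382^128≡678 (mod 787).
382^197 = 382^(128+64+4+1) ≡ 503 (mod 787).
Check: 503² = 253009 ≡ 382 (mod 787). The two roots are 284 and 503.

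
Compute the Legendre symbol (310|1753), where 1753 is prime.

1

Pull out 2: since 1753 ≡ 1 (mod 8), (2/1753) = +1.
Reciprocity: 155 ≡ 3 and 1753 ≡ 1 (mod 4), so (155/1753) = +(1753/155).
Reduce top mod 155: now compute (48/155).
Pull out 2^4: since 155 ≡ 3 (mod 8), (2/155) = -1, so (2/155)^4 = +1.
Reciprocity: 3 ≡ 3 and 155 ≡ 3 (mod 4), so (3/155) = −(155/3).
Reduce top mod 3: now compute (2/3).
Pull out 2: since 3 ≡ 3 (mod 8), (2/3) = -1.
Reached (1/3) = 1. Collecting the sign flips along the way, the symbol is +1.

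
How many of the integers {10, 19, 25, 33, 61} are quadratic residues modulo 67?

(10/67) = +1 → QR.
(19/67) = +1 → QR.
(25/67) = +1 → QR.
(33/67) = +1 → QR.
(61/67) = -1 → non-residue.
Total quadratic residues among the 5: 4.

4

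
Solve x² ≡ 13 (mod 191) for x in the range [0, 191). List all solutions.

83, 108

Since 191 ≡ 3 (mod 4), a square root of 13 is 13^((191+1)/4) = 13^48 mod 191.
Repeated squaring: 13^2≡169, 13^4≡102, 13^8≡90, 13^16≡78, 13^32≡163 (mod 191).
13^48 = 13^(32+16) ≡ 108 (mod 191).
Check: 108² = 11664 ≡ 13 (mod 191). The two roots are 83 and 108.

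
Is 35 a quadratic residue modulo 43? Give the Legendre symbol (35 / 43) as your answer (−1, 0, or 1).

Reciprocity: 35 ≡ 3 and 43 ≡ 3 (mod 4), so (35/43) = −(43/35).
Reduce top mod 35: now compute (8/35).
Pull out 2^3: since 35 ≡ 3 (mod 8), (2/35) = -1, so (2/35)^3 = -1.
Reached (1/35) = 1. Collecting the sign flips along the way, the symbol is +1.

1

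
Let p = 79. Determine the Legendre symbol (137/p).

-1

Euler's criterion: (137/79) ≡ 58^39 (mod 79).
58^2 ≡ 46 (mod 79)
58^4 ≡ 62 (mod 79)
58^8 ≡ 52 (mod 79)
58^16 ≡ 18 (mod 79)
58^32 ≡ 8 (mod 79)
58^39 = 58^(32+4+2+1) ≡ 78 (mod 79).
Result is 78 ≡ −1, so (137/79) = −1.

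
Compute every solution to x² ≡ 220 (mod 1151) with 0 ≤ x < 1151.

Since 1151 ≡ 3 (mod 4), a square root of 220 is 220^((1151+1)/4) = 220^288 mod 1151.
Repeated squaring: 220^2≡58, 220^4≡1062, 220^8≡1015, 220^16≡80, 220^32≡645, 220^64≡514, 220^128≡617, 220^256≡859 (mod 1151).
220^288 = 220^(256+32) ≡ 424 (mod 1151).
Check: 424² = 179776 ≡ 220 (mod 1151). The two roots are 424 and 727.

424, 727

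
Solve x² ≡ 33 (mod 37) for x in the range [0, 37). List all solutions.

12, 25

37 ≡ 1 (mod 4), so we find a root by search.
Trying successive values, 12² = 144 ≡ 33 (mod 37). The other root is 37 − 12 = 25.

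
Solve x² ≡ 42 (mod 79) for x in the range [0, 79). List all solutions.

11, 68

Since 79 ≡ 3 (mod 4), a square root of 42 is 42^((79+1)/4) = 42^20 mod 79.
Repeated squaring: 42^2≡26, 42^4≡44, 42^8≡40, 42^16≡20 (mod 79).
42^20 = 42^(16+4) ≡ 11 (mod 79).
Check: 11² = 121 ≡ 42 (mod 79). The two roots are 11 and 68.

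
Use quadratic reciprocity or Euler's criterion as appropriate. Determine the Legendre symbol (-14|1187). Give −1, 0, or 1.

-1

First reduce: -14 ≡ 1173 (mod 1187).
Reciprocity: 1173 ≡ 1 and 1187 ≡ 3 (mod 4), so (1173/1187) = +(1187/1173).
Reduce top mod 1173: now compute (14/1173).
Pull out 2: since 1173 ≡ 5 (mod 8), (2/1173) = -1.
Reciprocity: 7 ≡ 3 and 1173 ≡ 1 (mod 4), so (7/1173) = +(1173/7).
Reduce top mod 7: now compute (4/7).
Pull out 2^2: since 7 ≡ 7 (mod 8), (2/7) = +1, so (2/7)^2 = +1.
Reached (1/7) = 1. Collecting the sign flips along the way, the symbol is -1.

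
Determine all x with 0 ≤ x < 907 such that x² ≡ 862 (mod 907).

Since 907 ≡ 3 (mod 4), a square root of 862 is 862^((907+1)/4) = 862^227 mod 907.
Repeated squaring: 862^2≡211, 862^4≡78, 862^8≡642, 862^16≡386, 862^32≡248, 862^64≡735, 862^128≡560 (mod 907).
862^227 = 862^(128+64+32+2+1) ≡ 812 (mod 907).
Check: 812² = 659344 ≡ 862 (mod 907). The two roots are 95 and 812.

95, 812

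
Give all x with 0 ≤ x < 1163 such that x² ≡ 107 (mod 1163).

486, 677

Since 1163 ≡ 3 (mod 4), a square root of 107 is 107^((1163+1)/4) = 107^291 mod 1163.
Repeated squaring: 107^2≡982, 107^4≡197, 107^8≡430, 107^16≡1146, 107^32≡289, 107^64≡948, 107^128≡868, 107^256≡963 (mod 1163).
107^291 = 107^(256+32+2+1) ≡ 677 (mod 1163).
Check: 677² = 458329 ≡ 107 (mod 1163). The two roots are 486 and 677.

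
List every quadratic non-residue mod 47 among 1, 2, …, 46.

Square k = 1,…,23 (k and 47−k give the same square):
1²=1, 2²=4, 3²=9, 4²=16, 5²=25, 6²=36, 7²≡2, 8²≡17, 9²≡34, 10²≡6, 11²≡27, 12²≡3, 13²≡28, 14²≡8, 15²≡37, 16²≡21, 17²≡7, 18²≡42, 19²≡32, 20²≡24, 21²≡18, 22²≡14, 23²≡12 (mod 47).
The residues are {1, 2, 3, 4, 6, 7, 8, 9, 12, 14, 16, 17, 18, 21, 24, 25, 27, 28, 32, 34, 36, 37, 42}; the non-residues are the remaining 23 nonzero classes.

5, 10, 11, 13, 15, 19, 20, 22, 23, 26, 29, 30, 31, 33, 35, 38, 39, 40, 41, 43, 44, 45, 46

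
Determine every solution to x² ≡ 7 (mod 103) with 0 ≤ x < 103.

Since 103 ≡ 3 (mod 4), a square root of 7 is 7^((103+1)/4) = 7^26 mod 103.
Repeated squaring: 7^2≡49, 7^4≡32, 7^8≡97, 7^16≡36 (mod 103).
7^26 = 7^(16+8+2) ≡ 25 (mod 103).
Check: 25² = 625 ≡ 7 (mod 103). The two roots are 25 and 78.

25, 78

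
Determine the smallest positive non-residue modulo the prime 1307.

(2/1307) = −1, so 2 is the smallest positive non-residue mod 1307.

2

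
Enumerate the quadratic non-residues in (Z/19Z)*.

2 3 8 10 12 13 14 15 18

Square k = 1,…,9 (k and 19−k give the same square):
1²=1, 2²=4, 3²=9, 4²=16, 5²≡6, 6²≡17, 7²≡11, 8²≡7, 9²≡5 (mod 19).
The residues are {1, 4, 5, 6, 7, 9, 11, 16, 17}; the non-residues are the remaining 9 nonzero classes.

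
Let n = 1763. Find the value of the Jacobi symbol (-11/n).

1

First reduce: -11 ≡ 1752 (mod 1763).
Pull out 2^3: since 1763 ≡ 3 (mod 8), (2/1763) = -1, so (2/1763)^3 = -1.
Reciprocity: 219 ≡ 3 and 1763 ≡ 3 (mod 4), so (219/1763) = −(1763/219).
Reduce top mod 219: now compute (11/219).
Reciprocity: 11 ≡ 3 and 219 ≡ 3 (mod 4), so (11/219) = −(219/11).
Reduce top mod 11: now compute (10/11).
Pull out 2: since 11 ≡ 3 (mod 8), (2/11) = -1.
Reciprocity: 5 ≡ 1 and 11 ≡ 3 (mod 4), so (5/11) = +(11/5).
Reduce top mod 5: now compute (1/5).
Reached (1/5) = 1. Collecting the sign flips along the way, the symbol is +1.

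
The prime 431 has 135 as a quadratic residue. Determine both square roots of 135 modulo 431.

Since 431 ≡ 3 (mod 4), a square root of 135 is 135^((431+1)/4) = 135^108 mod 431.
Repeated squaring: 135^2≡123, 135^4≡44, 135^8≡212, 135^16≡120, 135^32≡177, 135^64≡297 (mod 431).
135^108 = 135^(64+32+8+4) ≡ 278 (mod 431).
Check: 278² = 77284 ≡ 135 (mod 431). The two roots are 153 and 278.

153, 278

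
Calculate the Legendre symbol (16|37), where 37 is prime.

Euler's criterion: (16/37) ≡ 16^18 (mod 37).
16^2 ≡ 34 (mod 37)
16^4 ≡ 9 (mod 37)
16^8 ≡ 7 (mod 37)
16^16 ≡ 12 (mod 37)
16^18 = 16^(16+2) ≡ 1 (mod 37).
Result is 1, so (16/37) = 1.

1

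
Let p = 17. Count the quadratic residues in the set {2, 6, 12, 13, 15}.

(2/17) = +1 → QR.
(6/17) = -1 → non-residue.
(12/17) = -1 → non-residue.
(13/17) = +1 → QR.
(15/17) = +1 → QR.
Total quadratic residues among the 5: 3.

3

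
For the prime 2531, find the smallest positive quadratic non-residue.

(2/2531) = −1, so 2 is the smallest positive non-residue mod 2531.

2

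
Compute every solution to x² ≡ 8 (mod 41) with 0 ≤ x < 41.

41 ≡ 1 (mod 4), so we find a root by search.
Trying successive values, 7² = 49 ≡ 8 (mod 41). The other root is 41 − 7 = 34.

7, 34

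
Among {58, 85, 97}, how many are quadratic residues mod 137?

0

(58/137) = -1 → non-residue.
(85/137) = -1 → non-residue.
(97/137) = -1 → non-residue.
Total quadratic residues among the 3: 0.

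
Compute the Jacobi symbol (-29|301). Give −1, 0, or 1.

-1

First reduce: -29 ≡ 272 (mod 301).
Pull out 2^4: since 301 ≡ 5 (mod 8), (2/301) = -1, so (2/301)^4 = +1.
Reciprocity: 17 ≡ 1 and 301 ≡ 1 (mod 4), so (17/301) = +(301/17).
Reduce top mod 17: now compute (12/17).
Pull out 2^2: since 17 ≡ 1 (mod 8), (2/17) = +1, so (2/17)^2 = +1.
Reciprocity: 3 ≡ 3 and 17 ≡ 1 (mod 4), so (3/17) = +(17/3).
Reduce top mod 3: now compute (2/3).
Pull out 2: since 3 ≡ 3 (mod 8), (2/3) = -1.
Reached (1/3) = 1. Collecting the sign flips along the way, the symbol is -1.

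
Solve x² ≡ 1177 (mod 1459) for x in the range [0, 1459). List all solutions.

Since 1459 ≡ 3 (mod 4), a square root of 1177 is 1177^((1459+1)/4) = 1177^365 mod 1459.
Repeated squaring: 1177^2≡738, 1177^4≡437, 1177^8≡1299, 1177^16≡797, 1177^32≡544, 1177^64≡1218, 1177^128≡1180, 1177^256≡514 (mod 1459).
1177^365 = 1177^(256+64+32+8+4+1) ≡ 758 (mod 1459).
Check: 758² = 574564 ≡ 1177 (mod 1459). The two roots are 701 and 758.

701, 758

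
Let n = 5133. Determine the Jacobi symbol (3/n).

Reciprocity: 3 ≡ 3 and 5133 ≡ 1 (mod 4), so (3/5133) = +(5133/3).
Reduce top mod 3: now compute (0/3).
Top reduces to 0: gcd > 1, so the symbol is 0.

0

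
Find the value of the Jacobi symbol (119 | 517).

Reciprocity: 119 ≡ 3 and 517 ≡ 1 (mod 4), so (119/517) = +(517/119).
Reduce top mod 119: now compute (41/119).
Reciprocity: 41 ≡ 1 and 119 ≡ 3 (mod 4), so (41/119) = +(119/41).
Reduce top mod 41: now compute (37/41).
Reciprocity: 37 ≡ 1 and 41 ≡ 1 (mod 4), so (37/41) = +(41/37).
Reduce top mod 37: now compute (4/37).
Pull out 2^2: since 37 ≡ 5 (mod 8), (2/37) = -1, so (2/37)^2 = +1.
Reached (1/37) = 1. Collecting the sign flips along the way, the symbol is +1.

1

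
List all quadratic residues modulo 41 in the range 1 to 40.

1,2,4,5,8,9,10,16,18,20,21,23,25,31,32,33,36,37,39,40

Square k = 1,…,20 (k and 41−k give the same square):
1²=1, 2²=4, 3²=9, 4²=16, 5²=25, 6²=36, 7²≡8, 8²≡23, 9²≡40, 10²≡18, 11²≡39, 12²≡21, 13²≡5, 14²≡32, 15²≡20, 16²≡10, 17²≡2, 18²≡37, 19²≡33, 20²≡31 (mod 41).
So the quadratic residues mod 41 are {1, 2, 4, 5, 8, 9, 10, 16, 18, 20, 21, 23, 25, 31, 32, 33, 36, 37, 39, 40}.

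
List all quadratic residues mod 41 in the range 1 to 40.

1,2,4,5,8,9,10,16,18,20,21,23,25,31,32,33,36,37,39,40

Square k = 1,…,20 (k and 41−k give the same square):
1²=1, 2²=4, 3²=9, 4²=16, 5²=25, 6²=36, 7²≡8, 8²≡23, 9²≡40, 10²≡18, 11²≡39, 12²≡21, 13²≡5, 14²≡32, 15²≡20, 16²≡10, 17²≡2, 18²≡37, 19²≡33, 20²≡31 (mod 41).
So the quadratic residues mod 41 are {1, 2, 4, 5, 8, 9, 10, 16, 18, 20, 21, 23, 25, 31, 32, 33, 36, 37, 39, 40}.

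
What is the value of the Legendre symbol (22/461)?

1

Pull out 2: since 461 ≡ 5 (mod 8), (2/461) = -1.
Reciprocity: 11 ≡ 3 and 461 ≡ 1 (mod 4), so (11/461) = +(461/11).
Reduce top mod 11: now compute (10/11).
Pull out 2: since 11 ≡ 3 (mod 8), (2/11) = -1.
Reciprocity: 5 ≡ 1 and 11 ≡ 3 (mod 4), so (5/11) = +(11/5).
Reduce top mod 5: now compute (1/5).
Reached (1/5) = 1. Collecting the sign flips along the way, the symbol is +1.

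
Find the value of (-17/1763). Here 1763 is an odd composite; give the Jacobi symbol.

1

First reduce: -17 ≡ 1746 (mod 1763).
Pull out 2: since 1763 ≡ 3 (mod 8), (2/1763) = -1.
Reciprocity: 873 ≡ 1 and 1763 ≡ 3 (mod 4), so (873/1763) = +(1763/873).
Reduce top mod 873: now compute (17/873).
Reciprocity: 17 ≡ 1 and 873 ≡ 1 (mod 4), so (17/873) = +(873/17).
Reduce top mod 17: now compute (6/17).
Pull out 2: since 17 ≡ 1 (mod 8), (2/17) = +1.
Reciprocity: 3 ≡ 3 and 17 ≡ 1 (mod 4), so (3/17) = +(17/3).
Reduce top mod 3: now compute (2/3).
Pull out 2: since 3 ≡ 3 (mod 8), (2/3) = -1.
Reached (1/3) = 1. Collecting the sign flips along the way, the symbol is +1.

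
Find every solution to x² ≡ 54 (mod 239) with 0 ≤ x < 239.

Since 239 ≡ 3 (mod 4), a square root of 54 is 54^((239+1)/4) = 54^60 mod 239.
Repeated squaring: 54^2≡48, 54^4≡153, 54^8≡226, 54^16≡169, 54^32≡120 (mod 239).
54^60 = 54^(32+16+8+4) ≡ 66 (mod 239).
Check: 66² = 4356 ≡ 54 (mod 239). The two roots are 66 and 173.

66, 173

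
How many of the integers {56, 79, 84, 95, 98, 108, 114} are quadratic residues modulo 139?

(56/139) = -1 → non-residue.
(79/139) = +1 → QR.
(84/139) = -1 → non-residue.
(95/139) = -1 → non-residue.
(98/139) = -1 → non-residue.
(108/139) = -1 → non-residue.
(114/139) = -1 → non-residue.
Total quadratic residues among the 7: 1.

1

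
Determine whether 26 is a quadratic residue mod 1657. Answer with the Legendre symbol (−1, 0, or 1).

-1

Pull out 2: since 1657 ≡ 1 (mod 8), (2/1657) = +1.
Reciprocity: 13 ≡ 1 and 1657 ≡ 1 (mod 4), so (13/1657) = +(1657/13).
Reduce top mod 13: now compute (6/13).
Pull out 2: since 13 ≡ 5 (mod 8), (2/13) = -1.
Reciprocity: 3 ≡ 3 and 13 ≡ 1 (mod 4), so (3/13) = +(13/3).
Reduce top mod 3: now compute (1/3).
Reached (1/3) = 1. Collecting the sign flips along the way, the symbol is -1.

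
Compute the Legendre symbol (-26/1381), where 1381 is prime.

First reduce: -26 ≡ 1355 (mod 1381).
Reciprocity: 1355 ≡ 3 and 1381 ≡ 1 (mod 4), so (1355/1381) = +(1381/1355).
Reduce top mod 1355: now compute (26/1355).
Pull out 2: since 1355 ≡ 3 (mod 8), (2/1355) = -1.
Reciprocity: 13 ≡ 1 and 1355 ≡ 3 (mod 4), so (13/1355) = +(1355/13).
Reduce top mod 13: now compute (3/13).
Reciprocity: 3 ≡ 3 and 13 ≡ 1 (mod 4), so (3/13) = +(13/3).
Reduce top mod 3: now compute (1/3).
Reached (1/3) = 1. Collecting the sign flips along the way, the symbol is -1.

-1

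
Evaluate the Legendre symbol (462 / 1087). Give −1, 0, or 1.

-1

Pull out 2: since 1087 ≡ 7 (mod 8), (2/1087) = +1.
Reciprocity: 231 ≡ 3 and 1087 ≡ 3 (mod 4), so (231/1087) = −(1087/231).
Reduce top mod 231: now compute (163/231).
Reciprocity: 163 ≡ 3 and 231 ≡ 3 (mod 4), so (163/231) = −(231/163).
Reduce top mod 163: now compute (68/163).
Pull out 2^2: since 163 ≡ 3 (mod 8), (2/163) = -1, so (2/163)^2 = +1.
Reciprocity: 17 ≡ 1 and 163 ≡ 3 (mod 4), so (17/163) = +(163/17).
Reduce top mod 17: now compute (10/17).
Pull out 2: since 17 ≡ 1 (mod 8), (2/17) = +1.
Reciprocity: 5 ≡ 1 and 17 ≡ 1 (mod 4), so (5/17) = +(17/5).
Reduce top mod 5: now compute (2/5).
Pull out 2: since 5 ≡ 5 (mod 8), (2/5) = -1.
Reached (1/5) = 1. Collecting the sign flips along the way, the symbol is -1.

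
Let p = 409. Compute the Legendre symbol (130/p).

Pull out 2: since 409 ≡ 1 (mod 8), (2/409) = +1.
Reciprocity: 65 ≡ 1 and 409 ≡ 1 (mod 4), so (65/409) = +(409/65).
Reduce top mod 65: now compute (19/65).
Reciprocity: 19 ≡ 3 and 65 ≡ 1 (mod 4), so (19/65) = +(65/19).
Reduce top mod 19: now compute (8/19).
Pull out 2^3: since 19 ≡ 3 (mod 8), (2/19) = -1, so (2/19)^3 = -1.
Reached (1/19) = 1. Collecting the sign flips along the way, the symbol is -1.

-1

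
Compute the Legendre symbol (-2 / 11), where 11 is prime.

First reduce: -2 ≡ 9 (mod 11).
Reciprocity: 9 ≡ 1 and 11 ≡ 3 (mod 4), so (9/11) = +(11/9).
Reduce top mod 9: now compute (2/9).
Pull out 2: since 9 ≡ 1 (mod 8), (2/9) = +1.
Reached (1/9) = 1. Collecting the sign flips along the way, the symbol is +1.

1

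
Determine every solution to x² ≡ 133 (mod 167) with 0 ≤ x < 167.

Since 167 ≡ 3 (mod 4), a square root of 133 is 133^((167+1)/4) = 133^42 mod 167.
Repeated squaring: 133^2≡154, 133^4≡2, 133^8≡4, 133^16≡16, 133^32≡89 (mod 167).
133^42 = 133^(32+8+2) ≡ 48 (mod 167).
Check: 48² = 2304 ≡ 133 (mod 167). The two roots are 48 and 119.

48, 119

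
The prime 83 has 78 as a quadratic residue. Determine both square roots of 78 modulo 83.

24, 59

Since 83 ≡ 3 (mod 4), a square root of 78 is 78^((83+1)/4) = 78^21 mod 83.
Repeated squaring: 78^2≡25, 78^4≡44, 78^8≡27, 78^16≡65 (mod 83).
78^21 = 78^(16+4+1) ≡ 59 (mod 83).
Check: 59² = 3481 ≡ 78 (mod 83). The two roots are 24 and 59.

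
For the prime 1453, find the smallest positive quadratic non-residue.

(2/1453) = −1, so 2 is the smallest positive non-residue mod 1453.

2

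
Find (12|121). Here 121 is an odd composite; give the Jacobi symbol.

Pull out 2^2: since 121 ≡ 1 (mod 8), (2/121) = +1, so (2/121)^2 = +1.
Reciprocity: 3 ≡ 3 and 121 ≡ 1 (mod 4), so (3/121) = +(121/3).
Reduce top mod 3: now compute (1/3).
Reached (1/3) = 1. Collecting the sign flips along the way, the symbol is +1.

1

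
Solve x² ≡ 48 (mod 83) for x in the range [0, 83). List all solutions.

Since 83 ≡ 3 (mod 4), a square root of 48 is 48^((83+1)/4) = 48^21 mod 83.
Repeated squaring: 48^2≡63, 48^4≡68, 48^8≡59, 48^16≡78 (mod 83).
48^21 = 48^(16+4+1) ≡ 31 (mod 83).
Check: 31² = 961 ≡ 48 (mod 83). The two roots are 31 and 52.

31, 52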